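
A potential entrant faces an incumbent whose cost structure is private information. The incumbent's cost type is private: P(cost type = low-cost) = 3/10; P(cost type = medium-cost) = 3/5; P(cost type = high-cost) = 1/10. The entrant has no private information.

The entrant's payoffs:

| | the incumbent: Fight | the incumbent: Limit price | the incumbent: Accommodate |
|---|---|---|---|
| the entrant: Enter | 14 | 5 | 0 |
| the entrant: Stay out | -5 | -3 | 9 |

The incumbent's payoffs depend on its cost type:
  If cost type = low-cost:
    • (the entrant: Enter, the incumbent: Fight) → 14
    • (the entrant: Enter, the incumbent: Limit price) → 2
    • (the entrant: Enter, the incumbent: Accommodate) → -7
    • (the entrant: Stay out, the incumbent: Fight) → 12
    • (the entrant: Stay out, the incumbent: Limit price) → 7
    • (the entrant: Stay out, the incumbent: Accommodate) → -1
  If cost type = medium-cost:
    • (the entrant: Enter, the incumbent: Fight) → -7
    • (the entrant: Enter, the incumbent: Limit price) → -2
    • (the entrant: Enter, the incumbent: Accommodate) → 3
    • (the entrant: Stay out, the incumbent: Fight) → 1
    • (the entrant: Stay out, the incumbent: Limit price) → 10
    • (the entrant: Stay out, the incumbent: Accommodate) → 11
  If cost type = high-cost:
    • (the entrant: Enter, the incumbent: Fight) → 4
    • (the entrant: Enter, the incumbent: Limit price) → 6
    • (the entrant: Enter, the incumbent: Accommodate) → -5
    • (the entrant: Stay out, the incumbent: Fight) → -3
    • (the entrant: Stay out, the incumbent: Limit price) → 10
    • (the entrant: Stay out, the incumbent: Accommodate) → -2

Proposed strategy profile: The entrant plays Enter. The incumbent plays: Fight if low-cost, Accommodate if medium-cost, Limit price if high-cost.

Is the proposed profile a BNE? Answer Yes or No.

A profile is a BNE iff every type of every player is best-responding given beliefs about the other side.
The entrant plays Enter: E[Enter] = 3/10·(14) + 3/5·(0) + 1/10·(5) = 47/10; E[Stay out] = 18/5. Best-responding. ✓
The incumbent (cost type low-cost), facing Enter: Fight gives 14, Limit price gives 2, Accommodate gives -7. Proposed Fight is best. ✓
The incumbent (cost type medium-cost), facing Enter: Fight gives -7, Limit price gives -2, Accommodate gives 3. Proposed Accommodate is best. ✓
The incumbent (cost type high-cost), facing Enter: Fight gives 4, Limit price gives 6, Accommodate gives -5. Proposed Limit price is best. ✓

Yes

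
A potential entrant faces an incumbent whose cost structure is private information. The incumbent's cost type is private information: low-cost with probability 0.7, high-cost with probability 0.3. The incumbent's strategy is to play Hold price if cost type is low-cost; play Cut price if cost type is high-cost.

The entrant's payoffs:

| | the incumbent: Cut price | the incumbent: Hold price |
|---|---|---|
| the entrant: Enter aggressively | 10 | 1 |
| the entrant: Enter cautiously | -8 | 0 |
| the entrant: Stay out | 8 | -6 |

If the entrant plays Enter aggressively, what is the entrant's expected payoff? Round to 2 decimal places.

Take the expectation over the incumbent's cost type, weighting each type's action by its prior probability.
E[Enter aggressively] = 0.7·1 + 0.3·10 = 0.7 + 3 = 3.7

3.70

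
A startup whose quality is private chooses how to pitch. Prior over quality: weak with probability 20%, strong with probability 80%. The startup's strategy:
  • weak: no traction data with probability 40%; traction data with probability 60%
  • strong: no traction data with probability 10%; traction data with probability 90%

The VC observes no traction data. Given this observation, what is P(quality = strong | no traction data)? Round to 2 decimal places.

0.50

P(no traction data) = 0.2·0.4 + 0.8·0.1 = 0.16
P(strong | no traction data) = (0.8·0.1) / 0.16 = 0.08 / 0.16 = 0.5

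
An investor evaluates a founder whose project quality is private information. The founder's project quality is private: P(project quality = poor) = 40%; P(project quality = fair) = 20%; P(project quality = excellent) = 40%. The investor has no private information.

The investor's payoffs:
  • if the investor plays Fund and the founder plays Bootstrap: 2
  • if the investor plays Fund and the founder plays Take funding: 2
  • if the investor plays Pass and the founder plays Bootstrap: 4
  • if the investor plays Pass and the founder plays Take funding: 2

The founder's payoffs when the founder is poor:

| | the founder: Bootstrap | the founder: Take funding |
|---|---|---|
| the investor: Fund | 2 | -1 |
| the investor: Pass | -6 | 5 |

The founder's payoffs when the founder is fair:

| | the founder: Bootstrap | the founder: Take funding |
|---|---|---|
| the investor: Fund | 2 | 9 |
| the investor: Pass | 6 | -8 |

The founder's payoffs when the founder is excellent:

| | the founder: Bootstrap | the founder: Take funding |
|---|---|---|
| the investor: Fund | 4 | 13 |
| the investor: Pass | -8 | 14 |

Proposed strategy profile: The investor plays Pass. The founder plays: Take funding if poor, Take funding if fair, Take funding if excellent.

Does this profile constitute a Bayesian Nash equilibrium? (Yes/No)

No

The investor plays Pass: E[Pass] = 0.4·(2) + 0.2·(2) + 0.4·(2) = 2; E[Fund] = 2. Best-responding. ✓
The founder (project quality poor), facing Pass: Bootstrap gives -6, Take funding gives 5. Proposed Take funding is best. ✓
The founder (project quality fair), facing Pass: Bootstrap gives 6, Take funding gives -8. Proposed Take funding is not best — profitable deviation exists. ✗
The founder (project quality excellent), facing Pass: Bootstrap gives -8, Take funding gives 14. Proposed Take funding is best. ✓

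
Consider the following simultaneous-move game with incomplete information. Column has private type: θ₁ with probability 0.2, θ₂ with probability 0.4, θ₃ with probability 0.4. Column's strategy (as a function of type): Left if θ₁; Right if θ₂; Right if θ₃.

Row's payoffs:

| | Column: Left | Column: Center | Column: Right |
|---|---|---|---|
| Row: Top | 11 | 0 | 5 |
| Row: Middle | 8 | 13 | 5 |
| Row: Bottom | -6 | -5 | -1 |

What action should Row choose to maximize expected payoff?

E[Top] = 0.2·(11) + 0.4·(5) + 0.4·(5) = 6.2
E[Middle] = 0.2·(8) + 0.4·(5) + 0.4·(5) = 5.6
E[Bottom] = 0.2·(-6) + 0.4·(-1) + 0.4·(-1) = -2
Best response: Top (6.2 is the largest).

Top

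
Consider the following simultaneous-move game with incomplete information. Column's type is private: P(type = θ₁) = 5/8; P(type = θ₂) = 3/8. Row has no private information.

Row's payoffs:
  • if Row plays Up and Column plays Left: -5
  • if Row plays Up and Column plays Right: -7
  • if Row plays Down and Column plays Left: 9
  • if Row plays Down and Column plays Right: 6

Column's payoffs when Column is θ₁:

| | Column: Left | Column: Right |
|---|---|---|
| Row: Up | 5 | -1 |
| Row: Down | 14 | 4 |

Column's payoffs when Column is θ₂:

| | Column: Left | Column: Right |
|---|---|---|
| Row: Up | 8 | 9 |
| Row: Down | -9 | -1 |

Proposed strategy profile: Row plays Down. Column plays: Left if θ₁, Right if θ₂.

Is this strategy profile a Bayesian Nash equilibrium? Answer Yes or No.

Row plays Down: E[Down] = 5/8·(9) + 3/8·(6) = 63/8; E[Up] = -23/4. Best-responding. ✓
Column (type θ₁), facing Down: Left gives 14, Right gives 4. Proposed Left is best. ✓
Column (type θ₂), facing Down: Left gives -9, Right gives -1. Proposed Right is best. ✓

Yes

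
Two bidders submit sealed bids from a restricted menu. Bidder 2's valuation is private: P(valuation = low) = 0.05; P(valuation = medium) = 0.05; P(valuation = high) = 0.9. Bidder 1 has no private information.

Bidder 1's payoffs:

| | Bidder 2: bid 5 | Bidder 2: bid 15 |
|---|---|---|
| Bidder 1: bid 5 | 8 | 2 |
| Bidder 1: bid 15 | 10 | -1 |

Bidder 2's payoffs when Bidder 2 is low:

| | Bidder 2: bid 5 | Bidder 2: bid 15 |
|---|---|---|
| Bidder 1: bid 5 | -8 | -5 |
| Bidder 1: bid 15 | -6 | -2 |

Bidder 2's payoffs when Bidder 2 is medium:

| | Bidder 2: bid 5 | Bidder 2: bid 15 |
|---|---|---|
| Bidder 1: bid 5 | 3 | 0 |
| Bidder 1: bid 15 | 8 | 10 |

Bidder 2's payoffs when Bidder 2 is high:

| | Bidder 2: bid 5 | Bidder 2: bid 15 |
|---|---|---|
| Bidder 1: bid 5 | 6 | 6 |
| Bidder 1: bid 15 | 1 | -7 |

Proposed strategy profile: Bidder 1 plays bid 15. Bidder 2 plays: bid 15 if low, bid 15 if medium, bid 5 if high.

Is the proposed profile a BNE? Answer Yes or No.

Yes

Bidder 1 plays bid 15: E[bid 15] = 0.05·(-1) + 0.05·(-1) + 0.9·(10) = 8.9; E[bid 5] = 7.4. Best-responding. ✓
Bidder 2 (valuation low), facing bid 15: bid 5 gives -6, bid 15 gives -2. Proposed bid 15 is best. ✓
Bidder 2 (valuation medium), facing bid 15: bid 5 gives 8, bid 15 gives 10. Proposed bid 15 is best. ✓
Bidder 2 (valuation high), facing bid 15: bid 5 gives 1, bid 15 gives -7. Proposed bid 5 is best. ✓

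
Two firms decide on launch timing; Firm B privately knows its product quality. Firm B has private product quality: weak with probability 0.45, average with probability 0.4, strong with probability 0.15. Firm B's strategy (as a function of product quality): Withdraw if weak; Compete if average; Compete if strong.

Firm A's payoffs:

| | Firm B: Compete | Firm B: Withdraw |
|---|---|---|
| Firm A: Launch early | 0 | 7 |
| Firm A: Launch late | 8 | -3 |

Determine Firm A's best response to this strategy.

Launch early

E[Launch early] = 0.45·(7) + 0.4·(0) + 0.15·(0) = 3.15
E[Launch late] = 0.45·(-3) + 0.4·(8) + 0.15·(8) = 3.05
Best response: Launch early (3.15 is the largest).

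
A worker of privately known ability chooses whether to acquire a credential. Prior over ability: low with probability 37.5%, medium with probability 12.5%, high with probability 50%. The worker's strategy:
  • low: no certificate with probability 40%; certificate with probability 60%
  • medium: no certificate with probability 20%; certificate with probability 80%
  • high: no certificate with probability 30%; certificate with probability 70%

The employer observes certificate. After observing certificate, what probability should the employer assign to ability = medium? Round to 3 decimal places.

0.148

P(certificate) = 0.375·0.6 + 0.125·0.8 + 0.5·0.7 = 0.675
P(medium | certificate) = (0.125·0.8) / 0.675 = 0.1 / 0.675 = 0.148148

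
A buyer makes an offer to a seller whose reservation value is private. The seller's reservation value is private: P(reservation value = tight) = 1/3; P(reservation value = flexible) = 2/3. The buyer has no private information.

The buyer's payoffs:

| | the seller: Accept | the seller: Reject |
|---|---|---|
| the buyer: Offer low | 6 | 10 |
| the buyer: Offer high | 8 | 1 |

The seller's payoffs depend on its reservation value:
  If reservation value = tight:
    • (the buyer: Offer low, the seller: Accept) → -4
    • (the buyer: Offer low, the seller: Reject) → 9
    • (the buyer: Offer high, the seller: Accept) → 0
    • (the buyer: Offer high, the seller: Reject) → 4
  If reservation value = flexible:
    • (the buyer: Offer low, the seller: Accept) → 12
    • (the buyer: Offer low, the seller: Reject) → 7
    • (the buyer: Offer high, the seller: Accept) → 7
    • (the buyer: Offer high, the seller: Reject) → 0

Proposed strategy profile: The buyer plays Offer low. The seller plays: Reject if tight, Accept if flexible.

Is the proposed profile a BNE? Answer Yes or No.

Yes

The buyer plays Offer low: E[Offer low] = 1/3·(10) + 2/3·(6) = 22/3; E[Offer high] = 17/3. Best-responding. ✓
The seller (reservation value tight), facing Offer low: Accept gives -4, Reject gives 9. Proposed Reject is best. ✓
The seller (reservation value flexible), facing Offer low: Accept gives 12, Reject gives 7. Proposed Accept is best. ✓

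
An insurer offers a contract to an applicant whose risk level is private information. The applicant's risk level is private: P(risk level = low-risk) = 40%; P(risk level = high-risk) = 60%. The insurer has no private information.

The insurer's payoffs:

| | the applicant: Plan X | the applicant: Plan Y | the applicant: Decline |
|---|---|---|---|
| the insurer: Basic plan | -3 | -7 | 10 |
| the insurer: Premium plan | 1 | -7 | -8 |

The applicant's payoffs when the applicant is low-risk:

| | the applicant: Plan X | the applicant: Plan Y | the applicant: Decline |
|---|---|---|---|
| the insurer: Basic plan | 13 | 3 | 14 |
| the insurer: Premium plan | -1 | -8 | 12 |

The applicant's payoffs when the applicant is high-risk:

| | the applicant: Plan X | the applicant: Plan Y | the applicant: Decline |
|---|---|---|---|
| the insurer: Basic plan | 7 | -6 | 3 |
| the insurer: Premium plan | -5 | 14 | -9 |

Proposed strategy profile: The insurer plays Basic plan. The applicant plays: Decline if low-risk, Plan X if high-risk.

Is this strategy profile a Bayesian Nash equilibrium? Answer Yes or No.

The insurer plays Basic plan: E[Basic plan] = 0.4·(10) + 0.6·(-3) = 2.2; E[Premium plan] = -2.6. Best-responding. ✓
The applicant (risk level low-risk), facing Basic plan: Plan X gives 13, Plan Y gives 3, Decline gives 14. Proposed Decline is best. ✓
The applicant (risk level high-risk), facing Basic plan: Plan X gives 7, Plan Y gives -6, Decline gives 3. Proposed Plan X is best. ✓

Yes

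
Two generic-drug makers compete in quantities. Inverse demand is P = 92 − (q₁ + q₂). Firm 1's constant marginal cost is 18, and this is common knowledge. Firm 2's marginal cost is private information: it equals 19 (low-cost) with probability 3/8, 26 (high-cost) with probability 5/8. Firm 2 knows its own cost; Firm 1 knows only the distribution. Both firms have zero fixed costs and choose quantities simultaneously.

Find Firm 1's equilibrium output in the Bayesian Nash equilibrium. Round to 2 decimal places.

Type-c best response for Firm 2: q₂(c) = (92 − c)/2 − q₁/2.
Firm 1 maximizes expected profit; its first-order condition is 92 − 2q₁ − E[q₂] − 18 = 0.
Substituting E[q₂] and solving: E[c₂] = 23.375, so q₁ = (92 − 2·18 + 23.375)/3 = 26.4583.

26.46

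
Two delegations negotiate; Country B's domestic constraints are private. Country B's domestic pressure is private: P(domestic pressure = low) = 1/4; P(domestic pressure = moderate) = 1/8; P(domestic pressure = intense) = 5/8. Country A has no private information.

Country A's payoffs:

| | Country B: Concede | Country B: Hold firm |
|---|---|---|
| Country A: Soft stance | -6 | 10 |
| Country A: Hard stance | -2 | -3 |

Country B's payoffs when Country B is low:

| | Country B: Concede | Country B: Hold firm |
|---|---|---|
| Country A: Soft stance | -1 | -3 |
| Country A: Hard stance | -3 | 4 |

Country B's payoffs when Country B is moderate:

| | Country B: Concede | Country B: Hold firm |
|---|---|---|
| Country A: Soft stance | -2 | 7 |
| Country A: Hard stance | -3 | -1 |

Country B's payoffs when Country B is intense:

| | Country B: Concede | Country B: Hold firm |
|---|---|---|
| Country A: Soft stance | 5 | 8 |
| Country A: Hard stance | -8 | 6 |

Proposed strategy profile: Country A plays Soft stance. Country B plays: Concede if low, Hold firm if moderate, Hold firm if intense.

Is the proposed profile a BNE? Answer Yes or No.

Country A plays Soft stance: E[Soft stance] = 1/4·(-6) + 1/8·(10) + 5/8·(10) = 6; E[Hard stance] = -11/4. Best-responding. ✓
Country B (domestic pressure low), facing Soft stance: Concede gives -1, Hold firm gives -3. Proposed Concede is best. ✓
Country B (domestic pressure moderate), facing Soft stance: Concede gives -2, Hold firm gives 7. Proposed Hold firm is best. ✓
Country B (domestic pressure intense), facing Soft stance: Concede gives 5, Hold firm gives 8. Proposed Hold firm is best. ✓

Yes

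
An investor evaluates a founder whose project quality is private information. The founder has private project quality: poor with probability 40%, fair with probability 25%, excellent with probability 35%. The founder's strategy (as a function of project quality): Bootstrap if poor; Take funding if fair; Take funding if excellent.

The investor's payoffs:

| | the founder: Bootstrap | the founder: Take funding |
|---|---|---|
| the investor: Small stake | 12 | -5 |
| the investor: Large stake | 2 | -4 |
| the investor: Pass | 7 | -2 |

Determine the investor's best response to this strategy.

Compute the investor's expected payoff for each action, taking the expectation over the founder's type.
E[Small stake] = 0.4·(12) + 0.25·(-5) + 0.35·(-5) = 1.8
E[Large stake] = 0.4·(2) + 0.25·(-4) + 0.35·(-4) = -1.6
E[Pass] = 0.4·(7) + 0.25·(-2) + 0.35·(-2) = 1.6
Best response: Small stake (1.8 is the largest).

Small stake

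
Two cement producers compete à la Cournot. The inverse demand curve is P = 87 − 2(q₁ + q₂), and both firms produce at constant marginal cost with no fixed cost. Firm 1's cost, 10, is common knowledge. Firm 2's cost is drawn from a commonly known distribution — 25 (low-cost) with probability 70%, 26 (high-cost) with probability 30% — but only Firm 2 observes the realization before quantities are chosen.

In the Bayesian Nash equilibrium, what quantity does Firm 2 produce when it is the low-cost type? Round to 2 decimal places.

7.81

Firm 2 with cost c maximizes (87 − 2(q₁+q₂) − c)·q₂, giving q₂(c) = (87 − c − 2q₁)/4.
E[c₂] = 0.7·25 + 0.3·26 = 25.3
Firm 1's FOC against E[q₂] yields q₁ = (87 − 2·10 + E[c₂])/6 = (87 − 20 + 25.3)/6 = 15.3833.
q₂(low-cost) = (87 − 25 − 2·15.3833)/4 = 7.80833.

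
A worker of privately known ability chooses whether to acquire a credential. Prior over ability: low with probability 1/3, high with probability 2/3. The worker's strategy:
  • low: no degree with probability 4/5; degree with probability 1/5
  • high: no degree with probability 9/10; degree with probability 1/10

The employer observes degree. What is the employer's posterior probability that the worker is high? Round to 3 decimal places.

0.500

P(degree) = (1/3)·(1/5) + (2/3)·(1/10) = 2/15
P(high | degree) = ((2/3)·(1/10)) / (2/15) = (1/15) / (2/15) = 1/2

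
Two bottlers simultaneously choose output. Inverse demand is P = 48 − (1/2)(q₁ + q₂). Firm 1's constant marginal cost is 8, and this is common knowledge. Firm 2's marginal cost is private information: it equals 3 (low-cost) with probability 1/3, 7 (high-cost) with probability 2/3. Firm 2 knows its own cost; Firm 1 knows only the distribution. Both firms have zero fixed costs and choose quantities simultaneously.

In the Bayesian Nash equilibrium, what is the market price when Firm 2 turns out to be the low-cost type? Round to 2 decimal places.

19.22

Each type of Firm 2 best-responds to q₁; Firm 1 best-responds to the expected q₂ over Firm 2's types.
Firm 2 with cost c maximizes (48 − (1/2)(q₁+q₂) − c)·q₂, giving q₂(c) = (48 − c − (1/2)q₁).
E[c₂] = 1/3·3 + 2/3·7 = 5.66667
Firm 1's FOC against E[q₂] yields q₁ = (48 − 2·8 + E[c₂])/(3/2) = (48 − 16 + 5.66667)/(3/2) = 25.1111.
q₂(low-cost) = 32.4444, so P = 48 − (1/2)·(25.1111 + 32.4444) = 19.2222.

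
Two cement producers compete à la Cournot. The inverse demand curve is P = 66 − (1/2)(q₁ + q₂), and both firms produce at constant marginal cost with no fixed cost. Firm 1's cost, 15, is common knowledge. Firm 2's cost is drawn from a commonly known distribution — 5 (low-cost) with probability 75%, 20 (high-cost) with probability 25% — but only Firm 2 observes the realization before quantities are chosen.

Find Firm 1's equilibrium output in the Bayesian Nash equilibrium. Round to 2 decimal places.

29.83

Type-c best response for Firm 2: q₂(c) = (66 − c) − q₁/2.
Firm 1 maximizes expected profit; its first-order condition is 66 − q₁ − (1/2)E[q₂] − 15 = 0.
Substituting E[q₂] and solving: E[c₂] = 8.75, so q₁ = (66 − 2·15 + 8.75)/(3/2) = 29.8333.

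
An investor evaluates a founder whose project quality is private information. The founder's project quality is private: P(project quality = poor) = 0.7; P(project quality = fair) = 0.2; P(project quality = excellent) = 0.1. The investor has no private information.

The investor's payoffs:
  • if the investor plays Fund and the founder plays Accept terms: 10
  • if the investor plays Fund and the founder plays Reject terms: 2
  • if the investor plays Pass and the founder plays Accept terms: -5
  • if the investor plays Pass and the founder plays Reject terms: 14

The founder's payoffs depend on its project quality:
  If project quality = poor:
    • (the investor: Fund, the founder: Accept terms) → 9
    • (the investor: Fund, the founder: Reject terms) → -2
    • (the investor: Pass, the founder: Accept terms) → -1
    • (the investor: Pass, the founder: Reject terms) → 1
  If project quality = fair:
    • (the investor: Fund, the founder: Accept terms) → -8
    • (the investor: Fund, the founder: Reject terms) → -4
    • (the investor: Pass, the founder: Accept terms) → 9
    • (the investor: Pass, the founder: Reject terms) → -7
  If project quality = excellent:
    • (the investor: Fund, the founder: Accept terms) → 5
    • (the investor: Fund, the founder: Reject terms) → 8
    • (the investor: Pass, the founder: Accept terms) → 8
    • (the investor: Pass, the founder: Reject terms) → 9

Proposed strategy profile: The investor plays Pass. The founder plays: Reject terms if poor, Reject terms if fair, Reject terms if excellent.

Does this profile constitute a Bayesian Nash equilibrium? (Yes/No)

The investor plays Pass: E[Pass] = 0.7·(14) + 0.2·(14) + 0.1·(14) = 14; E[Fund] = 2. Best-responding. ✓
The founder (project quality poor), facing Pass: Accept terms gives -1, Reject terms gives 1. Proposed Reject terms is best. ✓
The founder (project quality fair), facing Pass: Accept terms gives 9, Reject terms gives -7. Proposed Reject terms is not best — profitable deviation exists. ✗
The founder (project quality excellent), facing Pass: Accept terms gives 8, Reject terms gives 9. Proposed Reject terms is best. ✓

No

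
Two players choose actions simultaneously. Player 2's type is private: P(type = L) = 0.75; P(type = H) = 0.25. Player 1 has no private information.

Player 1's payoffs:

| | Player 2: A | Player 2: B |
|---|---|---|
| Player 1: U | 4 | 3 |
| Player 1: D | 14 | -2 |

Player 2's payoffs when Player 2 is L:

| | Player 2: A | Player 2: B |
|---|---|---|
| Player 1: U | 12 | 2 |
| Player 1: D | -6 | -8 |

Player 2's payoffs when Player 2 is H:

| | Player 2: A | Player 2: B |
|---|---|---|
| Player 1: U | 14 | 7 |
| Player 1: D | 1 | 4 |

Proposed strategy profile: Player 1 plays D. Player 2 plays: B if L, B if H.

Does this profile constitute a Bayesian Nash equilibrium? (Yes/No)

No

Player 1 plays D: E[D] = 0.75·(-2) + 0.25·(-2) = -2; E[U] = 3. Not best-responding. ✗
Player 2 (type L), facing D: A gives -6, B gives -8. Proposed B is not best — profitable deviation exists. ✗
Player 2 (type H), facing D: A gives 1, B gives 4. Proposed B is best. ✓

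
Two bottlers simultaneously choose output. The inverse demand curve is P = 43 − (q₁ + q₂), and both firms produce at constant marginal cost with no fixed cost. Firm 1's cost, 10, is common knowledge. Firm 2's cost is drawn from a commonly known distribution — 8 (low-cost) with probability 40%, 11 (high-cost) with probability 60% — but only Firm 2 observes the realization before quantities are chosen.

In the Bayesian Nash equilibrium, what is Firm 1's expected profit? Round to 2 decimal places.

119.54

Type-c best response for Firm 2: q₂(c) = (43 − c)/2 − q₁/2.
Firm 1 maximizes expected profit; its first-order condition is 43 − 2q₁ − E[q₂] − 10 = 0.
Substituting E[q₂] and solving: E[c₂] = 9.8, so q₁ = (43 − 2·10 + 9.8)/3 = 10.9333.
E[P] = 43 − (q₁ + E[q₂]) = 20.9333; Firm 1's expected profit = (E[P] − 10)·q₁ = (20.9333 − 10)·10.9333 = 119.538.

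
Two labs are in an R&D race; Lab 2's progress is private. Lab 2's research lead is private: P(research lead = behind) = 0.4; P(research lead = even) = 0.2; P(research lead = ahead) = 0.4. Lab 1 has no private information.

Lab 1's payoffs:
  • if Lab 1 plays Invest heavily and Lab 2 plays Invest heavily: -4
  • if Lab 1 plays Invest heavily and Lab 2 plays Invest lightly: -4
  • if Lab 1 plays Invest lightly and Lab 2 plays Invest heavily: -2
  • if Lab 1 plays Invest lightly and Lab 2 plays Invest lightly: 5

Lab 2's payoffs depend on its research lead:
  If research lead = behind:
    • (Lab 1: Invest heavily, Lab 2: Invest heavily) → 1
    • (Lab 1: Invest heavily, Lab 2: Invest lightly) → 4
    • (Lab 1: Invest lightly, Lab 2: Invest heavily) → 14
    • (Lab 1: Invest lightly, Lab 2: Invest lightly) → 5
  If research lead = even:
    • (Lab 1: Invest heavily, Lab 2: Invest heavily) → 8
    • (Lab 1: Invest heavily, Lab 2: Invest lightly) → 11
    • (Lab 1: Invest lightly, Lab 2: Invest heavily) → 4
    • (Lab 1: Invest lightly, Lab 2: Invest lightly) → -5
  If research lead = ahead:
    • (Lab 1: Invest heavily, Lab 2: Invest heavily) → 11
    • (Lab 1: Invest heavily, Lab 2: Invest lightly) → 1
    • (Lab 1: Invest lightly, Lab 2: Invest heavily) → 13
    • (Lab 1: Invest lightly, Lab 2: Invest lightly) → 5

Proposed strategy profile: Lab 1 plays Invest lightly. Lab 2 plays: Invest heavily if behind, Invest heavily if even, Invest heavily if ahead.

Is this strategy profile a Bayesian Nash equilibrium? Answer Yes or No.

Yes

Lab 1 plays Invest lightly: E[Invest lightly] = 0.4·(-2) + 0.2·(-2) + 0.4·(-2) = -2; E[Invest heavily] = -4. Best-responding. ✓
Lab 2 (research lead behind), facing Invest lightly: Invest heavily gives 14, Invest lightly gives 5. Proposed Invest heavily is best. ✓
Lab 2 (research lead even), facing Invest lightly: Invest heavily gives 4, Invest lightly gives -5. Proposed Invest heavily is best. ✓
Lab 2 (research lead ahead), facing Invest lightly: Invest heavily gives 13, Invest lightly gives 5. Proposed Invest heavily is best. ✓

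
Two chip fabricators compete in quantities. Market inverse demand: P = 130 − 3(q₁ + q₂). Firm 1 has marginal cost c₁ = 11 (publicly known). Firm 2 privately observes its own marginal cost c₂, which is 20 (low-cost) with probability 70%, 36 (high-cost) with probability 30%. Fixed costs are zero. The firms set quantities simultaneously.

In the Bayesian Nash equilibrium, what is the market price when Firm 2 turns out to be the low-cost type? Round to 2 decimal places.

52.87

Type-c best response for Firm 2: q₂(c) = (130 − c)/6 − q₁/2.
Firm 1 maximizes expected profit; its first-order condition is 130 − 6q₁ − 3E[q₂] − 11 = 0.
Substituting E[q₂] and solving: E[c₂] = 24.8, so q₁ = (130 − 2·11 + 24.8)/9 = 14.7556.
q₂(low-cost) = 10.9556, so P = 130 − 3·(14.7556 + 10.9556) = 52.8667.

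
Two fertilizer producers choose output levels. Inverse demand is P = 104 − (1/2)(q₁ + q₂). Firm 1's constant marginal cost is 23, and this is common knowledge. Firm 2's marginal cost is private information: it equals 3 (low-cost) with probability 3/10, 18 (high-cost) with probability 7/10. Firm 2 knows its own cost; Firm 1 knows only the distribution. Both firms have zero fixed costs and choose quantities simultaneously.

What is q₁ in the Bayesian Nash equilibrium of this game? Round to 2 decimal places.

47.67

Type-c best response for Firm 2: q₂(c) = (104 − c) − q₁/2.
Firm 1 maximizes expected profit; its first-order condition is 104 − q₁ − (1/2)E[q₂] − 23 = 0.
Substituting E[q₂] and solving: E[c₂] = 13.5, so q₁ = (104 − 2·23 + 13.5)/(3/2) = 47.6667.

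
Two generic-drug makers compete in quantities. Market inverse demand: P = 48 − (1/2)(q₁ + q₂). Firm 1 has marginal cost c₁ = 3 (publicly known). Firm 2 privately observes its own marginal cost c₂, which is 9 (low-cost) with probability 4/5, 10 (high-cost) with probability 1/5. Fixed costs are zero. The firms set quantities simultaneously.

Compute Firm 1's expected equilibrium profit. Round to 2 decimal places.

Each type of Firm 2 best-responds to q₁; Firm 1 best-responds to the expected q₂ over Firm 2's types.
Firm 2 with cost c maximizes (48 − (1/2)(q₁+q₂) − c)·q₂, giving q₂(c) = (48 − c − (1/2)q₁).
E[c₂] = 4/5·9 + 1/5·10 = 9.2
Firm 1's FOC against E[q₂] yields q₁ = (48 − 2·3 + E[c₂])/(3/2) = (48 − 6 + 9.2)/(3/2) = 34.1333.
E[P] = 48 − (1/2)·(q₁ + E[q₂]) = 20.0667; Firm 1's expected profit = (E[P] − 3)·q₁ = (20.0667 − 3)·34.1333 = 582.542.

582.54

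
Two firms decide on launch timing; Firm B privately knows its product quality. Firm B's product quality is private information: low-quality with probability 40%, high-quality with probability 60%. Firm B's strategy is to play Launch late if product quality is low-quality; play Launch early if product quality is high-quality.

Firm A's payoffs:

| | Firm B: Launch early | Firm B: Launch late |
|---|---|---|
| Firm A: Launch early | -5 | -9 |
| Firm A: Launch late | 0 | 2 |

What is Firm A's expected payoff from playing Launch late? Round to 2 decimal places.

E[Launch late] = 0.4·2 + 0.6·0 = 0.8 + 0 = 0.8

0.80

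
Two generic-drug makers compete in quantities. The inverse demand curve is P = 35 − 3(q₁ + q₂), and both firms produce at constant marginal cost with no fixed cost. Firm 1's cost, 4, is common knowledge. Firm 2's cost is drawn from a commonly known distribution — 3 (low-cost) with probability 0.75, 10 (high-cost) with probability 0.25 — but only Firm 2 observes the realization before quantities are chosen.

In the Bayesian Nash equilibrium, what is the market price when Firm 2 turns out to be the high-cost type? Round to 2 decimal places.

17.21

Type-c best response for Firm 2: q₂(c) = (35 − c)/6 − q₁/2.
Firm 1 maximizes expected profit; its first-order condition is 35 − 6q₁ − 3E[q₂] − 4 = 0.
Substituting E[q₂] and solving: E[c₂] = 4.75, so q₁ = (35 − 2·4 + 4.75)/9 = 3.52778.
q₂(high-cost) = 2.40278, so P = 35 − 3·(3.52778 + 2.40278) = 17.2083.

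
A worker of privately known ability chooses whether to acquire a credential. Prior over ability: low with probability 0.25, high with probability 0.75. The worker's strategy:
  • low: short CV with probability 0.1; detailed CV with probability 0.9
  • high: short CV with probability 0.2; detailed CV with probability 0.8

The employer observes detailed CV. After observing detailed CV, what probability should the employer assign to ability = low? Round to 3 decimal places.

P(detailed CV) = 0.25·0.9 + 0.75·0.8 = 0.825
P(low | detailed CV) = (0.25·0.9) / 0.825 = 0.225 / 0.825 = 0.272727

0.273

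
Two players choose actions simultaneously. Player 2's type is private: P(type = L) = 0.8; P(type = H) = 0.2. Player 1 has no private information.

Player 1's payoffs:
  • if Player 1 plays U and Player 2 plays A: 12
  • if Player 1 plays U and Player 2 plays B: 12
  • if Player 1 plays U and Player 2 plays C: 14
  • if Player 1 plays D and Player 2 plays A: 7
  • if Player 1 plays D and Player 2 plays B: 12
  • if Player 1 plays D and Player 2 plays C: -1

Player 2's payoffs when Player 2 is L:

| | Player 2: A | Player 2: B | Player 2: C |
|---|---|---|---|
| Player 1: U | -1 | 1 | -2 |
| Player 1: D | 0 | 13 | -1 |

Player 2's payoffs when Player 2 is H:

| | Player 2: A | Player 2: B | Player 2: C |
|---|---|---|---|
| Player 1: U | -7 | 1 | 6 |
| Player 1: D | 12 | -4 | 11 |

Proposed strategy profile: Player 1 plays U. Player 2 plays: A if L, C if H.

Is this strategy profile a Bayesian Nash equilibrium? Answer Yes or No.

No

Player 1 plays U: E[U] = 0.8·(12) + 0.2·(14) = 12.4; E[D] = 5.4. Best-responding. ✓
Player 2 (type L), facing U: A gives -1, B gives 1, C gives -2. Proposed A is not best — profitable deviation exists. ✗
Player 2 (type H), facing U: A gives -7, B gives 1, C gives 6. Proposed C is best. ✓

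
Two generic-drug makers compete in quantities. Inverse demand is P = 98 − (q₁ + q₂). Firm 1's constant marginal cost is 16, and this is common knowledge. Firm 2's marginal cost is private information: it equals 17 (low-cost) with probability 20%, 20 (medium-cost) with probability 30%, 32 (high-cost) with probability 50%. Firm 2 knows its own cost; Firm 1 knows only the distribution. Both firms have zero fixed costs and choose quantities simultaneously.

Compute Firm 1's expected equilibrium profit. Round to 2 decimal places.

Firm 2 with cost c maximizes (98 − (q₁+q₂) − c)·q₂, giving q₂(c) = (98 − c − q₁)/2.
E[c₂] = 0.2·17 + 0.3·20 + 0.5·32 = 25.4
Firm 1's FOC against E[q₂] yields q₁ = (98 − 2·16 + E[c₂])/3 = (98 − 32 + 25.4)/3 = 30.4667.
E[P] = 98 − (q₁ + E[q₂]) = 46.4667; Firm 1's expected profit = (E[P] − 16)·q₁ = (46.4667 − 16)·30.4667 = 928.218.

928.22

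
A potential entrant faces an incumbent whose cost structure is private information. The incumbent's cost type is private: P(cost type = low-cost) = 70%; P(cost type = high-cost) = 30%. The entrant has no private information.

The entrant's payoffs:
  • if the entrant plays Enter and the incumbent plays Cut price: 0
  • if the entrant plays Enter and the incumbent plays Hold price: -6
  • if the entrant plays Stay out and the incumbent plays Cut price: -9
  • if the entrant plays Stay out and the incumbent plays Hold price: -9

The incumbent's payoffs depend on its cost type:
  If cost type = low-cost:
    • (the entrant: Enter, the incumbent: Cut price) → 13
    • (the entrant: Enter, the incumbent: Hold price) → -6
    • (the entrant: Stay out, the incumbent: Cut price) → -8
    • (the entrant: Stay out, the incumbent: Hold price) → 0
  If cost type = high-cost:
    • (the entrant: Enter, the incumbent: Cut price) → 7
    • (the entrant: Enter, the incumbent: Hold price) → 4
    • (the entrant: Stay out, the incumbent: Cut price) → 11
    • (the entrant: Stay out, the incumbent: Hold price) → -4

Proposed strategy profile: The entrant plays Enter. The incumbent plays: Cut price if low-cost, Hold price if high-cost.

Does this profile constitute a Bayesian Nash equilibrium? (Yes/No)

The entrant plays Enter: E[Enter] = 0.7·(0) + 0.3·(-6) = -1.8; E[Stay out] = -9. Best-responding. ✓
The incumbent (cost type low-cost), facing Enter: Cut price gives 13, Hold price gives -6. Proposed Cut price is best. ✓
The incumbent (cost type high-cost), facing Enter: Cut price gives 7, Hold price gives 4. Proposed Hold price is not best — profitable deviation exists. ✗

No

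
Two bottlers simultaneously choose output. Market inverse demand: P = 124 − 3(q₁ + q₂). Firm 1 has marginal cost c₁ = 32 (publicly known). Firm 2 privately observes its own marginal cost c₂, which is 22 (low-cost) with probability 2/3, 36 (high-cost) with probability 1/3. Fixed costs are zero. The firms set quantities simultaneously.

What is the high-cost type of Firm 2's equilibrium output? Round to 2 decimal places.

Type-c best response for Firm 2: q₂(c) = (124 − c)/6 − q₁/2.
Firm 1 maximizes expected profit; its first-order condition is 124 − 6q₁ − 3E[q₂] − 32 = 0.
Substituting E[q₂] and solving: E[c₂] = 26.6667, so q₁ = (124 − 2·32 + 26.6667)/9 = 9.62963.
q₂(high-cost) = (124 − 36 − 3·9.62963)/6 = 9.85185.

9.85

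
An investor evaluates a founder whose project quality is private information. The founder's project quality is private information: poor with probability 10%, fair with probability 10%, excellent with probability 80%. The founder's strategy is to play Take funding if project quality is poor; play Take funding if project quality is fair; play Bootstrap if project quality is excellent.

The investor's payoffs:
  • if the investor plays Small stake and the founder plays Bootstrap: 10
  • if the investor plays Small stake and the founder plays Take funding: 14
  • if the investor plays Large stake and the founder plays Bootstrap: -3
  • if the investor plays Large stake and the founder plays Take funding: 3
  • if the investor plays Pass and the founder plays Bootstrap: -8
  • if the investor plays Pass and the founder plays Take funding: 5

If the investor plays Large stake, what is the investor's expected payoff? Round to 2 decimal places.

Take the expectation over the founder's project quality, weighting each type's action by its prior probability.
E[Large stake] = 0.1·3 + 0.1·3 + 0.8·(-3) = 0.3 + 0.3 + (-2.4) = -1.8

-1.80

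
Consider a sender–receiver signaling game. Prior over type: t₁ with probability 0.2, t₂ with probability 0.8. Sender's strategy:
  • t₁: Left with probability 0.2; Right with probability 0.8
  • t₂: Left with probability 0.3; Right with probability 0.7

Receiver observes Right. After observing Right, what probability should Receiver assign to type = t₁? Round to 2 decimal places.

P(Right) = 0.2·0.8 + 0.8·0.7 = 0.72
P(t₁ | Right) = (0.2·0.8) / 0.72 = 0.16 / 0.72 = 0.222222

0.22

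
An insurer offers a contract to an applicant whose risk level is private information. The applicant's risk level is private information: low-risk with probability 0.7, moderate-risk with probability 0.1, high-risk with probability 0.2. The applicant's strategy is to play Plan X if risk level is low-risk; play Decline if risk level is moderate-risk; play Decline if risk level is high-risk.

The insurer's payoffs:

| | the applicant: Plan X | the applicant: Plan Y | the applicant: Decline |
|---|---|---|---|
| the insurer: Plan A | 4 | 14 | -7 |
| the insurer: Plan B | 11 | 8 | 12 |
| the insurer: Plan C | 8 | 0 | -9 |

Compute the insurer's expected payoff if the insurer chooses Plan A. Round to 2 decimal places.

E[Plan A] = 0.7·4 + 0.1·(-7) + 0.2·(-7) = 2.8 + (-0.7) + (-1.4) = 0.7

0.70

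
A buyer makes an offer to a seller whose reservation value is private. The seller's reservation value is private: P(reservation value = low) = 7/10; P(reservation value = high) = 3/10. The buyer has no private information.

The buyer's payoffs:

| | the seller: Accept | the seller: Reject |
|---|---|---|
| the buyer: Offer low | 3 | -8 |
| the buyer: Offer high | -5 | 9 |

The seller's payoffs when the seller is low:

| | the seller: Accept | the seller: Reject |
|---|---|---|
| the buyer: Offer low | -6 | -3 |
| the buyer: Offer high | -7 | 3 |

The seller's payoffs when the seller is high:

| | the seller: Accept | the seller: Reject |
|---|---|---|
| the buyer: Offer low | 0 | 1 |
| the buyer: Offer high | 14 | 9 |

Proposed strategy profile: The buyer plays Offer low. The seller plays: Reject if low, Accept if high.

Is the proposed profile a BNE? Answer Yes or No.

No

A profile is a BNE iff every type of every player is best-responding given beliefs about the other side.
The buyer plays Offer low: E[Offer low] = 7/10·(-8) + 3/10·(3) = -47/10; E[Offer high] = 24/5. Not best-responding. ✗
The seller (reservation value low), facing Offer low: Accept gives -6, Reject gives -3. Proposed Reject is best. ✓
The seller (reservation value high), facing Offer low: Accept gives 0, Reject gives 1. Proposed Accept is not best — profitable deviation exists. ✗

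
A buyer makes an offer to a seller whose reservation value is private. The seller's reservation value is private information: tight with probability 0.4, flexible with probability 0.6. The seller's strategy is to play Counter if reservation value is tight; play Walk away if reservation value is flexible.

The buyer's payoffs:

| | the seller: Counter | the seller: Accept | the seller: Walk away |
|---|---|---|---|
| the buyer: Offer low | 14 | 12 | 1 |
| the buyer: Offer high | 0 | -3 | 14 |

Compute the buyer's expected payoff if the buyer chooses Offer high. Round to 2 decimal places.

Take the expectation over the seller's reservation value, weighting each type's action by its prior probability.
E[Offer high] = 0.4·0 + 0.6·14 = 0 + 8.4 = 8.4

8.40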